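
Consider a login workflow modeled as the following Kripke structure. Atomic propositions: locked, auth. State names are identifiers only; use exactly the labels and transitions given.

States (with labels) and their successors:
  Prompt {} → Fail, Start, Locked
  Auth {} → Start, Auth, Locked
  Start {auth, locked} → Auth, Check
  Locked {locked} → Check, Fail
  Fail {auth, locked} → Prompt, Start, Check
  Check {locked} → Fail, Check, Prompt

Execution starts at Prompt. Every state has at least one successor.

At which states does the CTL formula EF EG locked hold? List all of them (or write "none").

States satisfying EG locked: {Start, Locked, Fail, Check}.
States satisfying EF EG locked: {Prompt, Auth, Start, Locked, Fail, Check}.

{Prompt, Auth, Start, Locked, Fail, Check}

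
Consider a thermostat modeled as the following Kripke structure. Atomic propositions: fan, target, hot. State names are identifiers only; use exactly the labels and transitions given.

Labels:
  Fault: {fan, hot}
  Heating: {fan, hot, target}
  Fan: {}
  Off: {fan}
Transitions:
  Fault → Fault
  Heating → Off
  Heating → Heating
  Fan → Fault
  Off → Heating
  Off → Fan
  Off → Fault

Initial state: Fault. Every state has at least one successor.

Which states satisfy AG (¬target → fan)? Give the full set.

States satisfying ¬target → fan: {Fault, Heating, Off}.
States satisfying AG (¬target → fan): {Fault}.

{Fault}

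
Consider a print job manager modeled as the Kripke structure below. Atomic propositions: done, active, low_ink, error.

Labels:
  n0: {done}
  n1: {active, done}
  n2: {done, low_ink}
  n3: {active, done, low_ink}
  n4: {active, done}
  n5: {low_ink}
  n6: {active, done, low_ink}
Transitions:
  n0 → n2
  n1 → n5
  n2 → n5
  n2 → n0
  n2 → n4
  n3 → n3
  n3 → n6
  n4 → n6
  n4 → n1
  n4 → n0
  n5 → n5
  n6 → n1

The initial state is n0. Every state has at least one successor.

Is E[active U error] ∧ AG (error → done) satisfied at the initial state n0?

States satisfying active: {n1, n3, n4, n6}.
States satisfying error: ∅.
States satisfying E[active U error]: ∅.
States satisfying error → done: {n0, n1, n2, n3, n4, n5, n6}.
States satisfying AG (error → done): {n0, n1, n2, n3, n4, n5, n6}.
States satisfying E[active U error] ∧ AG (error → done): ∅.
n0 ∉ Sat(E[active U error] ∧ AG (error → done)).

Violated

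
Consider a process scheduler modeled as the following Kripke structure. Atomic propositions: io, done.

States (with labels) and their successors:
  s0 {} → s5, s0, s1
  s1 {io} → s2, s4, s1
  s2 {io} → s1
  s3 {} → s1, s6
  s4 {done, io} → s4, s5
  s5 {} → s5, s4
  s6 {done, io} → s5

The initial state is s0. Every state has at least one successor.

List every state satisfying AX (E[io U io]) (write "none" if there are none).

{s1, s2, s3}

States satisfying E[io U io]: {s1, s2, s4, s6}.
States satisfying AX (E[io U io]): {s1, s2, s3}.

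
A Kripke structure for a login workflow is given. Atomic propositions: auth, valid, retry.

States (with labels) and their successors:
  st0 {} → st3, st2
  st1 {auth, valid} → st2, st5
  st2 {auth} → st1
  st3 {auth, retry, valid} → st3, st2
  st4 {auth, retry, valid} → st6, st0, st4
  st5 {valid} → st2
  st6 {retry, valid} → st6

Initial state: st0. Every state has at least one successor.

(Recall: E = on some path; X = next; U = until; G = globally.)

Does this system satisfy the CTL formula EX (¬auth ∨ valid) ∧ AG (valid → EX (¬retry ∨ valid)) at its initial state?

States satisfying ¬auth ∨ valid: {st0, st1, st3, st4, st5, st6}.
States satisfying EX (¬auth ∨ valid): {st0, st1, st2, st3, st4, st6}.
States satisfying valid → EX (¬retry ∨ valid): {st0, st1, st2, st3, st4, st5, st6}.
States satisfying AG (valid → EX (¬retry ∨ valid)): {st0, st1, st2, st3, st4, st5, st6}.
States satisfying EX (¬auth ∨ valid) ∧ AG (valid → EX (¬retry ∨ valid)): {st0, st1, st2, st3, st4, st6}.
st0 ∈ Sat(EX (¬auth ∨ valid) ∧ AG (valid → EX (¬retry ∨ valid))).

Satisfied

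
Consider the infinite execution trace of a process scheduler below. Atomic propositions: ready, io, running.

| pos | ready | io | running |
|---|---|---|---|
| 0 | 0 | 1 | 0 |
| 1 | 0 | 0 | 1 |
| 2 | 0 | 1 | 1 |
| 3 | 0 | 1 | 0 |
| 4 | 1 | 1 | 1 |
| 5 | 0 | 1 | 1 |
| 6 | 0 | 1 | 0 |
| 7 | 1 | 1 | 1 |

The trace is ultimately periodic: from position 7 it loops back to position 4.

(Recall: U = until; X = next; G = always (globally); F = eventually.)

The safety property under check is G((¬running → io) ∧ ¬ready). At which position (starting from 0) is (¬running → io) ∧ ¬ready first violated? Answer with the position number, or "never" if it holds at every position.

Check (¬running → io) ∧ ¬ready at each position in order: 0 ✓, 1 ✓, 2 ✓, 3 ✓.
At position 4 the labels are {io, ready, running}, so (¬running → io) ∧ ¬ready is false there. This is the first violation.

4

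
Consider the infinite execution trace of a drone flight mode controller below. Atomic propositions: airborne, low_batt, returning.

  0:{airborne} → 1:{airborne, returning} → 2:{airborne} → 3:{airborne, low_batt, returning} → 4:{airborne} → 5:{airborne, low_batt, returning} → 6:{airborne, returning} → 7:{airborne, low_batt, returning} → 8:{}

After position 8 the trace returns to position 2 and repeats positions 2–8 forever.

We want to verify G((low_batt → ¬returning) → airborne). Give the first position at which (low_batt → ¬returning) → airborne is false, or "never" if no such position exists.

Check (low_batt → ¬returning) → airborne at each position in order: 0 ✓, 1 ✓, 2 ✓, 3 ✓, 4 ✓, 5 ✓, 6 ✓, 7 ✓.
At position 8 the labels are {}, so (low_batt → ¬returning) → airborne is false there. This is the first violation.

8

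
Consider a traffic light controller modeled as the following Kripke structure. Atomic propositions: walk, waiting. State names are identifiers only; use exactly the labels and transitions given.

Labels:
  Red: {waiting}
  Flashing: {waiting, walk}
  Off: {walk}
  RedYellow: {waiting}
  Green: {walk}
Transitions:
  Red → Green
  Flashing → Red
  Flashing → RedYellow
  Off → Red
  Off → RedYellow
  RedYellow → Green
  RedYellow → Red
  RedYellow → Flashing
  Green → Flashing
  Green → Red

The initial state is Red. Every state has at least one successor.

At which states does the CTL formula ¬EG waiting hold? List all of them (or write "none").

{Red, Off, Green}

States satisfying waiting: {Red, Flashing, RedYellow}.
States satisfying EG waiting: {Flashing, RedYellow}.
States satisfying ¬EG waiting: {Red, Off, Green}.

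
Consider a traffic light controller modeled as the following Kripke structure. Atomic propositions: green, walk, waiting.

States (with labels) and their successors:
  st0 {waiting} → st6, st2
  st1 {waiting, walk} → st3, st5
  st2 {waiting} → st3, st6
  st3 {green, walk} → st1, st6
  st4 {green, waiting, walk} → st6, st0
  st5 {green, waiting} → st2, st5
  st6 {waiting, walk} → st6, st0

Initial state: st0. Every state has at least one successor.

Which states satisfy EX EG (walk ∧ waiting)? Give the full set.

States satisfying EG (walk ∧ waiting): {st4, st6}.
States satisfying EX EG (walk ∧ waiting): {st0, st2, st3, st4, st6}.

{st0, st2, st3, st4, st6}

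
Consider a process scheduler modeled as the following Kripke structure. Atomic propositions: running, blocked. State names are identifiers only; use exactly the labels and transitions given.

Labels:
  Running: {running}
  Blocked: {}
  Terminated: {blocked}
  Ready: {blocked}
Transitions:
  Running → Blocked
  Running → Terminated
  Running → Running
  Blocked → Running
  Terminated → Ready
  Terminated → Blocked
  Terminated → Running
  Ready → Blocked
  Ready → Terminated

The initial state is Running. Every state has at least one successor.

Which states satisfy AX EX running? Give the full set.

States satisfying EX running: {Running, Blocked, Terminated}.
States satisfying AX EX running: {Running, Blocked, Ready}.

{Running, Blocked, Ready}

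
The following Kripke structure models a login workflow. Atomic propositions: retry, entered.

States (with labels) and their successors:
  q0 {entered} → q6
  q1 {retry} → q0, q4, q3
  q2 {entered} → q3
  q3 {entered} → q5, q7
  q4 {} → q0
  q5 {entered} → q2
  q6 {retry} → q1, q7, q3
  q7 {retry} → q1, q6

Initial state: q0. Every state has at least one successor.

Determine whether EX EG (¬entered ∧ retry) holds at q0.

Holds

States satisfying EG (¬entered ∧ retry): {q6, q7}.
States satisfying EX EG (¬entered ∧ retry): {q0, q3, q6, q7}.
q0 ∈ Sat(EX EG (¬entered ∧ retry)).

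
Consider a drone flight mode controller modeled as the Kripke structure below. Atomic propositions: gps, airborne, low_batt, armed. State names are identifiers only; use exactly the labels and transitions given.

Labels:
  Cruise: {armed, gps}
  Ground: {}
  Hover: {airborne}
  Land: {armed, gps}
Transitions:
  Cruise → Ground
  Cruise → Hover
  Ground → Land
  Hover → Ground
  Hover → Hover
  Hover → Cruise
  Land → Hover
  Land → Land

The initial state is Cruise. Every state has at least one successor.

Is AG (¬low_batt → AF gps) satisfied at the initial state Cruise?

Does not hold

States satisfying ¬low_batt → AF gps: {Cruise, Ground, Land}.
States satisfying AG (¬low_batt → AF gps): ∅.
Hover is reachable from Cruise and violates ¬low_batt → AF gps, so AG fails at Cruise.
Cruise ∉ Sat(AG (¬low_batt → AF gps)).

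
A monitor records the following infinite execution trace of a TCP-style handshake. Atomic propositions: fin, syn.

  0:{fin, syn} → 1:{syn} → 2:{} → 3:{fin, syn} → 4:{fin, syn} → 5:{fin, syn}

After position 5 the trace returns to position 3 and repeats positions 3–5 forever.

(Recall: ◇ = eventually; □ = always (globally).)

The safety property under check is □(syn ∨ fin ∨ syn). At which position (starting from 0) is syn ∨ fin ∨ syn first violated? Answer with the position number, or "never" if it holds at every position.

Check syn ∨ fin ∨ syn at each position in order: 0 ✓, 1 ✓.
At position 2 the labels are {}, so syn ∨ fin ∨ syn is false there. This is the first violation.

2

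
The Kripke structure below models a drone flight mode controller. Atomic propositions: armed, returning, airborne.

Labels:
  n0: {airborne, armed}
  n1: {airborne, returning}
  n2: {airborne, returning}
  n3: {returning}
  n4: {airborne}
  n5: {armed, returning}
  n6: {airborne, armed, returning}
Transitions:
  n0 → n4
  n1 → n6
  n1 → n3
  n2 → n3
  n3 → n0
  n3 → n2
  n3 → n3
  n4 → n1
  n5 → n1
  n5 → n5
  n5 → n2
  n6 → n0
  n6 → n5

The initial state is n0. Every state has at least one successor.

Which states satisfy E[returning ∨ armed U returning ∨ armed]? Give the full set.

{n0, n1, n2, n3, n5, n6}

States satisfying returning ∨ armed: {n0, n1, n2, n3, n5, n6}.
States satisfying E[returning ∨ armed U returning ∨ armed]: {n0, n1, n2, n3, n5, n6}.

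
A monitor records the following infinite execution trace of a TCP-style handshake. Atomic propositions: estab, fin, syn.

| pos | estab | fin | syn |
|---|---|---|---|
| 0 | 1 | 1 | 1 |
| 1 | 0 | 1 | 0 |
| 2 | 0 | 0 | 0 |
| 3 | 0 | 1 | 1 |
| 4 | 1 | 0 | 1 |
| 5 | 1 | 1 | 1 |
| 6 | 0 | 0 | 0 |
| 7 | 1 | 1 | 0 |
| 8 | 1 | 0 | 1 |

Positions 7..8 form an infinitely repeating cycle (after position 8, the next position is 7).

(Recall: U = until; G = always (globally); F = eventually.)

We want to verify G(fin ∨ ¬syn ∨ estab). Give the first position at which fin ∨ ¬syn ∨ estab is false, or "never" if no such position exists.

never

fin ∨ ¬syn ∨ estab holds at every position 0..8, and those are all the positions the trace ever visits, so the invariant G(fin ∨ ¬syn ∨ estab) is never violated.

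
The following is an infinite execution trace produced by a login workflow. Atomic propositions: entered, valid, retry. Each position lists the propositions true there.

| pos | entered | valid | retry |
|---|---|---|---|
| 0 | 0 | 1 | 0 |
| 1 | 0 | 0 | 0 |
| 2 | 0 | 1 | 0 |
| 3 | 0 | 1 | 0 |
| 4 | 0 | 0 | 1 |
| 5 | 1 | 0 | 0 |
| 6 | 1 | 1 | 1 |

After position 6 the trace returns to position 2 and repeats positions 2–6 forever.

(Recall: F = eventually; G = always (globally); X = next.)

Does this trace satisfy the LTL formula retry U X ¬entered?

Walking from position 0: X ¬entered first holds at position 0, and retry holds at every earlier position along the way, so retry U X ¬entered holds.

Satisfied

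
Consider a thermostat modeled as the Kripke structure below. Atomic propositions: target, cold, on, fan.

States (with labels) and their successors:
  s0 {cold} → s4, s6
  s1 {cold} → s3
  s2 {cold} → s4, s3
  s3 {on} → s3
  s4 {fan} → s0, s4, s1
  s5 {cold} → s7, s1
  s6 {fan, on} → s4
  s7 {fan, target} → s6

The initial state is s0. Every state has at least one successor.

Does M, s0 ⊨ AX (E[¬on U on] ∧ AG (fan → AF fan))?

Holds

States satisfying E[¬on U on] ∧ AG (fan → AF fan): {s0, s1, s2, s3, s4, s5, s6, s7}.
States satisfying AX (E[¬on U on] ∧ AG (fan → AF fan)): {s0, s1, s2, s3, s4, s5, s6, s7}.
s0 ∈ Sat(AX (E[¬on U on] ∧ AG (fan → AF fan))).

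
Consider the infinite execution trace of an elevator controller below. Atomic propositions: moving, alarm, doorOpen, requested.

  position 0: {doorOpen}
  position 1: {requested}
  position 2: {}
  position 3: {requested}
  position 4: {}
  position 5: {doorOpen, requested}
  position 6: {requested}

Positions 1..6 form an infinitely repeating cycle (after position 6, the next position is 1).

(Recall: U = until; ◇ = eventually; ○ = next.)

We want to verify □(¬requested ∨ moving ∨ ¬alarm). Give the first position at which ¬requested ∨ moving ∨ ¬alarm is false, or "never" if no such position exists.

never

¬requested ∨ moving ∨ ¬alarm holds at every position 0..6, and those are all the positions the trace ever visits, so the invariant □(¬requested ∨ moving ∨ ¬alarm) is never violated.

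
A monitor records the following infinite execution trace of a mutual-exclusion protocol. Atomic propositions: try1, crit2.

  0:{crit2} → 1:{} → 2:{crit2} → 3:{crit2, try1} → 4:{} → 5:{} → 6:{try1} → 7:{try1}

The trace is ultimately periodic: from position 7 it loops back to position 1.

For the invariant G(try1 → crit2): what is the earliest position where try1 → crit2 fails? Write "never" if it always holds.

Check try1 → crit2 at each position in order: 0 ✓, 1 ✓, 2 ✓, 3 ✓, 4 ✓, 5 ✓.
At position 6 the labels are {try1}, so try1 → crit2 is false there. This is the first violation.

6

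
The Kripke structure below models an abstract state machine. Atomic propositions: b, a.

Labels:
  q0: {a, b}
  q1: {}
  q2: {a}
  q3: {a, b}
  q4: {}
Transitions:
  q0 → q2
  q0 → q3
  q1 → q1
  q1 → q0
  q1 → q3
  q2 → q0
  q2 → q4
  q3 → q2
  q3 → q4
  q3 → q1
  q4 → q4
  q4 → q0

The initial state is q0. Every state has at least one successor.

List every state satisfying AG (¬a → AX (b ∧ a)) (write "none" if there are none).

none

States satisfying ¬a → AX (b ∧ a): {q0, q2, q3}.
States satisfying AG (¬a → AX (b ∧ a)): ∅.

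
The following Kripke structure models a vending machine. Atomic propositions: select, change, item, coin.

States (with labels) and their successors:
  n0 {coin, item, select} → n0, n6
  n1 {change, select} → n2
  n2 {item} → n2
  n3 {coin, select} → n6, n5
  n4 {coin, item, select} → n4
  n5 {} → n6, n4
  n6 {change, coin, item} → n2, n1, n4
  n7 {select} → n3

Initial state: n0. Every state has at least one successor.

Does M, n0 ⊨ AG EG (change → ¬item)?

No

States satisfying EG (change → ¬item): {n0, n1, n2, n3, n4, n5, n7}.
States satisfying AG EG (change → ¬item): {n1, n2, n4}.
n6 is reachable from n0 and violates EG (change → ¬item), so AG fails at n0.
n0 ∉ Sat(AG EG (change → ¬item)).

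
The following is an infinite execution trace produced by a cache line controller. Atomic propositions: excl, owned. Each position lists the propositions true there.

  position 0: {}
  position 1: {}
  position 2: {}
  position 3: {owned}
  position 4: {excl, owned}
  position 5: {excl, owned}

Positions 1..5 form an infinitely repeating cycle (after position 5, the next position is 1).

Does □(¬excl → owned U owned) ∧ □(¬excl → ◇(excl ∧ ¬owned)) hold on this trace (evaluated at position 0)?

¬excl → owned U owned must hold at every position from 0 onward. It fails at position 0, so □(¬excl → owned U owned) is false.
Positions where ¬excl holds: 0, 1, 2, 3.
Check owned U owned at each: 0→fails, 1→fails, 2→fails, 3→ok.
¬excl → ◇(excl ∧ ¬owned) must hold at every position from 0 onward. It fails at position 0, so □(¬excl → ◇(excl ∧ ¬owned)) is false.
Positions where ¬excl holds: 0, 1, 2, 3.
Check ◇(excl ∧ ¬owned) at each: 0→fails, 1→fails, 2→fails, 3→fails.
At position 0: □(¬excl → owned U owned) is false; □(¬excl → ◇(excl ∧ ¬owned)) is false; so □(¬excl → owned U owned) ∧ □(¬excl → ◇(excl ∧ ¬owned)) is false.

No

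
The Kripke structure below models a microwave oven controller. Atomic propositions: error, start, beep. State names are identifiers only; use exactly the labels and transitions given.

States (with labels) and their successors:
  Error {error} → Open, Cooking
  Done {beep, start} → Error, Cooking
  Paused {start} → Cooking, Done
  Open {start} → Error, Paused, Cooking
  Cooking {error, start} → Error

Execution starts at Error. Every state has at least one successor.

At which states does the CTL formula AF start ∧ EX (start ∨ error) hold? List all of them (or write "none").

States satisfying start: {Done, Paused, Open, Cooking}.
States satisfying AF start: {Error, Done, Paused, Open, Cooking}.
States satisfying start ∨ error: {Error, Done, Paused, Open, Cooking}.
States satisfying EX (start ∨ error): {Error, Done, Paused, Open, Cooking}.
States satisfying AF start ∧ EX (start ∨ error): {Error, Done, Paused, Open, Cooking}.

{Error, Done, Paused, Open, Cooking}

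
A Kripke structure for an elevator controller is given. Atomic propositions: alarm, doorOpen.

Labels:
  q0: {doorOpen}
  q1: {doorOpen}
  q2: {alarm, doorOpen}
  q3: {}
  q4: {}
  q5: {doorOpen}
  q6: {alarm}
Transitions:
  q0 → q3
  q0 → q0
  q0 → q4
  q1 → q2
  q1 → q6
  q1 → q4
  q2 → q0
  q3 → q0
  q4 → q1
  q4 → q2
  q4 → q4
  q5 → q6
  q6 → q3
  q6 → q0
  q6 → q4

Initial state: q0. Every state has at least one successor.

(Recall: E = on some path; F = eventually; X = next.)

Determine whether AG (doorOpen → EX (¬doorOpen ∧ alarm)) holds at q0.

No

States satisfying doorOpen → EX (¬doorOpen ∧ alarm): {q1, q3, q4, q5, q6}.
States satisfying AG (doorOpen → EX (¬doorOpen ∧ alarm)): ∅.
q0 is reachable from q0 and violates doorOpen → EX (¬doorOpen ∧ alarm), so AG fails at q0.
q0 ∉ Sat(AG (doorOpen → EX (¬doorOpen ∧ alarm))).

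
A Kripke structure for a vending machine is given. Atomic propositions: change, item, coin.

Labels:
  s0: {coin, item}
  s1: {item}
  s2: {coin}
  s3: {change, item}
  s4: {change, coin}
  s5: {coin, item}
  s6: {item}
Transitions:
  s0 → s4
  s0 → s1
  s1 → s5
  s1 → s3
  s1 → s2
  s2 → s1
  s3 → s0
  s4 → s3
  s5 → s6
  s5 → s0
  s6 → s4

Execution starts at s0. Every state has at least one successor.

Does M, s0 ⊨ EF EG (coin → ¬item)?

States satisfying EG (coin → ¬item): {s1, s2}.
States satisfying EF EG (coin → ¬item): {s0, s1, s2, s3, s4, s5, s6}.
Some path from s0 reaches a state where EG (coin → ¬item) holds.
s0 ∈ Sat(EF EG (coin → ¬item)).

Satisfied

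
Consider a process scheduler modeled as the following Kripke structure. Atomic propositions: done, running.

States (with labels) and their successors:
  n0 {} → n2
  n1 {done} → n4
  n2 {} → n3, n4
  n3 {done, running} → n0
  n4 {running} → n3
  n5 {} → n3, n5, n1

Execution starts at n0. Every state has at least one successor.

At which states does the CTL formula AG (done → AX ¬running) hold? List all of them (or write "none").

{n0, n2, n3, n4}

States satisfying done → AX ¬running: {n0, n2, n3, n4, n5}.
States satisfying AG (done → AX ¬running): {n0, n2, n3, n4}.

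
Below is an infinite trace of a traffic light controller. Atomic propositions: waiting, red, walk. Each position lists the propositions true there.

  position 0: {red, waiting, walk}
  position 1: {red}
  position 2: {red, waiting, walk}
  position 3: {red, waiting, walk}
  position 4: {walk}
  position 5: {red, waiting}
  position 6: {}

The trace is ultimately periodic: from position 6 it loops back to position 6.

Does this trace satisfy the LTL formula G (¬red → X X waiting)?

No

¬red → X X waiting must hold at every position from 0 onward. It fails at position 4, so G (¬red → X X waiting) is false.
Positions where ¬red holds: 4, 6.
Check X X waiting at each: 4→fails, 6→fails.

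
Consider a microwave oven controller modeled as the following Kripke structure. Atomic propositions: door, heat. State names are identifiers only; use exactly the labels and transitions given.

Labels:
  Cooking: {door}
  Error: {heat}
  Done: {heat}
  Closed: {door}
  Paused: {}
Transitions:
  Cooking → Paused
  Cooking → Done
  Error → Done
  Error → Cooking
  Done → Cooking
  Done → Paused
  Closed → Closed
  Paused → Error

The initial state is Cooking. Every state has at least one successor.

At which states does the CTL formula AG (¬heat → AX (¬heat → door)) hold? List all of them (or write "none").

States satisfying ¬heat → AX (¬heat → door): {Error, Done, Closed, Paused}.
States satisfying AG (¬heat → AX (¬heat → door)): {Closed}.

{Closed}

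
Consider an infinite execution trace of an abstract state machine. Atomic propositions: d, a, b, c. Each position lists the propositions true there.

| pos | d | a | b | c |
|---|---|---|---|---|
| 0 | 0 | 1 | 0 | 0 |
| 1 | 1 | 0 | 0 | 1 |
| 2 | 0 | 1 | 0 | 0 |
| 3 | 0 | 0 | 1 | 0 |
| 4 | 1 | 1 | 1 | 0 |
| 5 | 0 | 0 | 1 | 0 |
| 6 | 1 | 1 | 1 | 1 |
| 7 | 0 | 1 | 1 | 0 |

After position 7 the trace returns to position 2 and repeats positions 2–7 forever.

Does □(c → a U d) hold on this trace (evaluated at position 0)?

c → a U d holds at every position 0..7, and those are all positions ever visited, so □(c → a U d) holds.
Positions where c holds: 1, 6.
Check a U d at each: 1→ok, 6→ok.

Satisfied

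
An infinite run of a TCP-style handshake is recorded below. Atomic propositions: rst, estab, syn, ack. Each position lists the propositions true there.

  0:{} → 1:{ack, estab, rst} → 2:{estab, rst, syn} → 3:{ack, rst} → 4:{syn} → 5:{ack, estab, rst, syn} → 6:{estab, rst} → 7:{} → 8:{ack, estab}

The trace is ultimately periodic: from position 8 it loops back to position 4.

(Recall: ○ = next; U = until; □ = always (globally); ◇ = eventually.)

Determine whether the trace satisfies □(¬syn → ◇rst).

Satisfied

¬syn → ◇rst holds at every position 0..8, and those are all positions ever visited, so □(¬syn → ◇rst) holds.
Positions where ¬syn holds: 0, 1, 3, 6, 7, 8.
Check ◇rst at each: 0→ok, 1→ok, 3→ok, 6→ok, 7→ok, 8→ok.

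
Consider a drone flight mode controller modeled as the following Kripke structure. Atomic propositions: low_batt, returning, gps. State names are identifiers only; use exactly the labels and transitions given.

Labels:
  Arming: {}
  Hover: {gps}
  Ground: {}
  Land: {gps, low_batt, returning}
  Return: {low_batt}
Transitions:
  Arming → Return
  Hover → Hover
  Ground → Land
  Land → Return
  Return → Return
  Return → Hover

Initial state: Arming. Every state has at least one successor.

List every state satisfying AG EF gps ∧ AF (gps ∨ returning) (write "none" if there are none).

States satisfying EF gps: {Arming, Hover, Ground, Land, Return}.
States satisfying AG EF gps: {Arming, Hover, Ground, Land, Return}.
States satisfying gps ∨ returning: {Hover, Land}.
States satisfying AF (gps ∨ returning): {Hover, Ground, Land}.
States satisfying AG EF gps ∧ AF (gps ∨ returning): {Hover, Ground, Land}.

{Hover, Ground, Land}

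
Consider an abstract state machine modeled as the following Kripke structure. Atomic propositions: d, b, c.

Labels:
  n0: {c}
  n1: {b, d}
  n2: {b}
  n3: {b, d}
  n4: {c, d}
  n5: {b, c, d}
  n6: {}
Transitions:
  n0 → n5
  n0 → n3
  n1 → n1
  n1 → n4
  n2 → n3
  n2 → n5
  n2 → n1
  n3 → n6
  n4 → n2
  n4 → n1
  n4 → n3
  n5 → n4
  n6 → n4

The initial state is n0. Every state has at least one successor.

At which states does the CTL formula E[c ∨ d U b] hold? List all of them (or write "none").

States satisfying c ∨ d: {n0, n1, n3, n4, n5}.
States satisfying b: {n1, n2, n3, n5}.
States satisfying E[c ∨ d U b]: {n0, n1, n2, n3, n4, n5}.

{n0, n1, n2, n3, n4, n5}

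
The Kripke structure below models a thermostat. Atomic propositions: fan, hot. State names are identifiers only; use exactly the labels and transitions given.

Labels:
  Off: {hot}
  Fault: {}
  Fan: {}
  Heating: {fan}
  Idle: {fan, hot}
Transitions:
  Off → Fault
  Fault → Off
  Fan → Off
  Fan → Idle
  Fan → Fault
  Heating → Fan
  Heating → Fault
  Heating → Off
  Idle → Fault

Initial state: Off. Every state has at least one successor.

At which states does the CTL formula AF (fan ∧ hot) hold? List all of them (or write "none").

States satisfying fan ∧ hot: {Idle}.
States satisfying AF (fan ∧ hot): {Idle}.

{Idle}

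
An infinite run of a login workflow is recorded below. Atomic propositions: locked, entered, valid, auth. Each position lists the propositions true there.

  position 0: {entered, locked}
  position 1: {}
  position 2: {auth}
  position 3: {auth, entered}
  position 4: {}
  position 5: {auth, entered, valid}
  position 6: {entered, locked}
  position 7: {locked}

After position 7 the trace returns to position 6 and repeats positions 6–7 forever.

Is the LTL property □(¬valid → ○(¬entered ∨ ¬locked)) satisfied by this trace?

Violated

¬valid → ○(¬entered ∨ ¬locked) must hold at every position from 0 onward. It fails at position 7, so □(¬valid → ○(¬entered ∨ ¬locked)) is false.
Positions where ¬valid holds: 0, 1, 2, 3, 4, 6, 7.
Check ○(¬entered ∨ ¬locked) at each: 0→ok, 1→ok, 2→ok, 3→ok, 4→ok, 6→ok, 7→fails.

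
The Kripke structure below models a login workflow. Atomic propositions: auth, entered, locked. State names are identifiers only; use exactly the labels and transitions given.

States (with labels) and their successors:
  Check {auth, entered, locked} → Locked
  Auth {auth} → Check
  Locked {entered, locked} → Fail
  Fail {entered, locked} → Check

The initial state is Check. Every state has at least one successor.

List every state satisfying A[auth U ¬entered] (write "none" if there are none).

States satisfying auth: {Check, Auth}.
States satisfying ¬entered: {Auth}.
States satisfying A[auth U ¬entered]: {Auth}.

{Auth}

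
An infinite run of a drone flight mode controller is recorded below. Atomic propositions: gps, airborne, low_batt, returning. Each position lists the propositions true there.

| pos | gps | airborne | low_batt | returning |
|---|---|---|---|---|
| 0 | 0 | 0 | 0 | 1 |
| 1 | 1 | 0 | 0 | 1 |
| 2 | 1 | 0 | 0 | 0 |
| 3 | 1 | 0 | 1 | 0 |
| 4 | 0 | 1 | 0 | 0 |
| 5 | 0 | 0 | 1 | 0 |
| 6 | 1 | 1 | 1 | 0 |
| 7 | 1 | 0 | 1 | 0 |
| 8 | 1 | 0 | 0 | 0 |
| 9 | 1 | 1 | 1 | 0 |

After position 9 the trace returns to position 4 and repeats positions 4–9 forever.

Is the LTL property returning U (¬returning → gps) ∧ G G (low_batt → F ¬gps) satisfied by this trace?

Satisfied

Walking from position 0: ¬returning → gps first holds at position 0, and returning holds at every earlier position along the way, so returning U (¬returning → gps) holds.
G (low_batt → F ¬gps) holds at every position 0..9, and those are all positions ever visited, so G G (low_batt → F ¬gps) holds.
At position 0: returning U (¬returning → gps) is true; G G (low_batt → F ¬gps) is true; so returning U (¬returning → gps) ∧ G G (low_batt → F ¬gps) is true.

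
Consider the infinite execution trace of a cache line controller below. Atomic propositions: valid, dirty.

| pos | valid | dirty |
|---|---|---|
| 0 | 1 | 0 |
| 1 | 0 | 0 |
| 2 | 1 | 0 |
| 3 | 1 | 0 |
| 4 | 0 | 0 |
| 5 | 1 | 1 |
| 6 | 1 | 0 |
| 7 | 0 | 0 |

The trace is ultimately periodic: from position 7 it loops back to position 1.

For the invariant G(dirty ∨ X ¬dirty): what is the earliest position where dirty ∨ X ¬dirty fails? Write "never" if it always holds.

Check dirty ∨ X ¬dirty at each position in order: 0 ✓, 1 ✓, 2 ✓, 3 ✓.
At position 4 the labels are {} and the next position 5 has {dirty, valid}, so dirty ∨ X ¬dirty is false there. This is the first violation.

4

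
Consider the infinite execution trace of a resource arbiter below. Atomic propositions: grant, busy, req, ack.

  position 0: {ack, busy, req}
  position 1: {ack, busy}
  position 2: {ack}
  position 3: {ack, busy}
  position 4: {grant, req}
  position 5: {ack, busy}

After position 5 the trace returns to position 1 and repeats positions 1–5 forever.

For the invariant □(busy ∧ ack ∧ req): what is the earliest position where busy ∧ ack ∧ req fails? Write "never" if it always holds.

1

Check busy ∧ ack ∧ req at each position in order: 0 ✓.
At position 1 the labels are {ack, busy}, so busy ∧ ack ∧ req is false there. This is the first violation.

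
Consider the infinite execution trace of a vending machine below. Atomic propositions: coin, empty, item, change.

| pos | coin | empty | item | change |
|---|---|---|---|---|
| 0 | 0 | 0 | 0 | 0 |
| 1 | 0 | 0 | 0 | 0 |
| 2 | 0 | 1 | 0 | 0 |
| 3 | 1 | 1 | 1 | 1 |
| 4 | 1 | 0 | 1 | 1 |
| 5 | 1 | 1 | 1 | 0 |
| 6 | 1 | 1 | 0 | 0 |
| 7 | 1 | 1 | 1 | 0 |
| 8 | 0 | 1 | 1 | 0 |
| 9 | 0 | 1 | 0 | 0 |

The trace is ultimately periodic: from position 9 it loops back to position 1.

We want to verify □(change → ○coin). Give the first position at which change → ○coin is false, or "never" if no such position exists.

change → ○coin holds at every position 0..9, and those are all the positions the trace ever visits, so the invariant □(change → ○coin) is never violated.

never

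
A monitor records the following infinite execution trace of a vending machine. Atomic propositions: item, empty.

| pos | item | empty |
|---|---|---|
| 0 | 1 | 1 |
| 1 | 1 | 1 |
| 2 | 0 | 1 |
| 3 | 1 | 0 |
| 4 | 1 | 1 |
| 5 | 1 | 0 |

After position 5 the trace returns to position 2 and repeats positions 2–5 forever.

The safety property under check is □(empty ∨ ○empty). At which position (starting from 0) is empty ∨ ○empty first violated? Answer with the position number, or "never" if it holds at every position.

empty ∨ ○empty holds at every position 0..5, and those are all the positions the trace ever visits, so the invariant □(empty ∨ ○empty) is never violated.

never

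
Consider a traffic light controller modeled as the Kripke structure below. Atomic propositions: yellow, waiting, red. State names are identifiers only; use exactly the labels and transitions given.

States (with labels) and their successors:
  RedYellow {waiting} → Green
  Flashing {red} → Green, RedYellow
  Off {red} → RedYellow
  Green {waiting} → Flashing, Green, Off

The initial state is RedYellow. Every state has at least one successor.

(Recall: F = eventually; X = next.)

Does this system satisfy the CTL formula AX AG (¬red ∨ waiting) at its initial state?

Violated

States satisfying AG (¬red ∨ waiting): ∅.
States satisfying AX AG (¬red ∨ waiting): ∅.
RedYellow ∉ Sat(AX AG (¬red ∨ waiting)).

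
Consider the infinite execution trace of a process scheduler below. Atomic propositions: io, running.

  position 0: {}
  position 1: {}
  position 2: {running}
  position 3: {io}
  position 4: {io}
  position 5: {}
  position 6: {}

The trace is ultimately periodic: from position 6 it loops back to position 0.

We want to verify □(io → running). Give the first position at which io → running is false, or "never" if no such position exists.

3

Check io → running at each position in order: 0 ✓, 1 ✓, 2 ✓.
At position 3 the labels are {io}, so io → running is false there. This is the first violation.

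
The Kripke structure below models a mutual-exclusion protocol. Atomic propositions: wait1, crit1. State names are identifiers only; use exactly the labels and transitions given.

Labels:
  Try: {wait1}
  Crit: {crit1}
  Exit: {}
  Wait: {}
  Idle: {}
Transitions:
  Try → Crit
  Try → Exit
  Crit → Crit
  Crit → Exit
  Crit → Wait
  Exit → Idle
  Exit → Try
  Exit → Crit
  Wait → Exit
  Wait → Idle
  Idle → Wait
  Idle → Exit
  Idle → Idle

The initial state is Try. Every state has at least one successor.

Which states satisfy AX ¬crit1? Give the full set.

{Wait, Idle}

States satisfying ¬crit1: {Try, Exit, Wait, Idle}.
States satisfying AX ¬crit1: {Wait, Idle}.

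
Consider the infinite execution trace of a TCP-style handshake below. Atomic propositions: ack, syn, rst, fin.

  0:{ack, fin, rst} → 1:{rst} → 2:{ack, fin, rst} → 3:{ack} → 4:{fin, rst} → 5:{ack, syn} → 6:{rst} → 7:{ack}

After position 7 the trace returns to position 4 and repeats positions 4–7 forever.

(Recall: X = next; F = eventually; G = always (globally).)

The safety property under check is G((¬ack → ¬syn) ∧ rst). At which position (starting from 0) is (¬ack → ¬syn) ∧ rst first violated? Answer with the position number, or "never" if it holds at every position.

Check (¬ack → ¬syn) ∧ rst at each position in order: 0 ✓, 1 ✓, 2 ✓.
At position 3 the labels are {ack}, so (¬ack → ¬syn) ∧ rst is false there. This is the first violation.

3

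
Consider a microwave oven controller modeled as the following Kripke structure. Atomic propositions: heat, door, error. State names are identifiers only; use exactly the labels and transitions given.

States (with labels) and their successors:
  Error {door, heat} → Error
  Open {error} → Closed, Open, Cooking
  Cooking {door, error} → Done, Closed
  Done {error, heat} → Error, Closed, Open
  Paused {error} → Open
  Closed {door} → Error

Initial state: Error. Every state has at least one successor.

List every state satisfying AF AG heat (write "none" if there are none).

States satisfying AG heat: {Error}.
States satisfying AF AG heat: {Error, Closed}.

{Error, Closed}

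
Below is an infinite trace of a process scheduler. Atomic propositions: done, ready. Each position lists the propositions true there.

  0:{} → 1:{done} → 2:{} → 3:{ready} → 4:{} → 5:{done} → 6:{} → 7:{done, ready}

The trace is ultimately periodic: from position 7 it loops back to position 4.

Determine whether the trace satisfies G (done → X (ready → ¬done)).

done → X (ready → ¬done) holds at every position 0..7, and those are all positions ever visited, so G (done → X (ready → ¬done)) holds.
Positions where done holds: 1, 5, 7.
Check X (ready → ¬done) at each: 1→ok, 5→ok, 7→ok.

Holds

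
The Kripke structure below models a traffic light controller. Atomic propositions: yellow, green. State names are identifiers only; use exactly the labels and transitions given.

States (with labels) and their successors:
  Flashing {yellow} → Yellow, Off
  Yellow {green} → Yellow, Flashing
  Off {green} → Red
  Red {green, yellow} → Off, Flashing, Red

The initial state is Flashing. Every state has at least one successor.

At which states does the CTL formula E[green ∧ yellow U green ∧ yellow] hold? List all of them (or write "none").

States satisfying green ∧ yellow: {Red}.
States satisfying E[green ∧ yellow U green ∧ yellow]: {Red}.

{Red}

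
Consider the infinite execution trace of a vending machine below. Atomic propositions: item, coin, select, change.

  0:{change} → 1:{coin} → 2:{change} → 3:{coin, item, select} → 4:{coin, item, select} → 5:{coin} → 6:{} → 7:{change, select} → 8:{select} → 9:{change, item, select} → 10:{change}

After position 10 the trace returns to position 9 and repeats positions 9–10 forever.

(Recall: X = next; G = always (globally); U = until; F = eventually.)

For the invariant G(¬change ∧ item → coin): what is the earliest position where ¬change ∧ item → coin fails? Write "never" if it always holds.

never

¬change ∧ item → coin holds at every position 0..10, and those are all the positions the trace ever visits, so the invariant G(¬change ∧ item → coin) is never violated.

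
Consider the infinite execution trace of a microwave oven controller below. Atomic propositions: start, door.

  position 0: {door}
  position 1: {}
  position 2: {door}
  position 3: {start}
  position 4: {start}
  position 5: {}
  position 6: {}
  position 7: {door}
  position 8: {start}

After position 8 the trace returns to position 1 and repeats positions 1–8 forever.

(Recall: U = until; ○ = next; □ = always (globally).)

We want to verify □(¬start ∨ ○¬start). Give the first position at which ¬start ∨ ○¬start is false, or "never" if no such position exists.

3

Check ¬start ∨ ○¬start at each position in order: 0 ✓, 1 ✓, 2 ✓.
At position 3 the labels are {start} and the next position 4 has {start}, so ¬start ∨ ○¬start is false there. This is the first violation.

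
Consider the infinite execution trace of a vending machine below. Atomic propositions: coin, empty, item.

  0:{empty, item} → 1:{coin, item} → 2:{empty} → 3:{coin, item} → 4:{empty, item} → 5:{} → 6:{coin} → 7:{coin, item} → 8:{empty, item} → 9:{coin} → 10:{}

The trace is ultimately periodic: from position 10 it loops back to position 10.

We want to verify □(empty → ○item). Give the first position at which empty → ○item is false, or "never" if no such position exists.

4

Check empty → ○item at each position in order: 0 ✓, 1 ✓, 2 ✓, 3 ✓.
At position 4 the labels are {empty, item} and the next position 5 has {}, so empty → ○item is false there. This is the first violation.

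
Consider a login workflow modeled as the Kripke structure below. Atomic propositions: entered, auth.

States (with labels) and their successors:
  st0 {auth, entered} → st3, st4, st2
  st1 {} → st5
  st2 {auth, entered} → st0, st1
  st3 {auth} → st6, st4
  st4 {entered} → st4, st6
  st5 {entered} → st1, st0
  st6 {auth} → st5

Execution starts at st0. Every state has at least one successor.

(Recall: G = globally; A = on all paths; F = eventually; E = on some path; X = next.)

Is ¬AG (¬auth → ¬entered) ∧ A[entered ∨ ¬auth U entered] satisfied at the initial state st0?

Yes

States satisfying ¬auth → ¬entered: {st0, st1, st2, st3, st6}.
States satisfying AG (¬auth → ¬entered): ∅.
States satisfying ¬AG (¬auth → ¬entered): {st0, st1, st2, st3, st4, st5, st6}.
States satisfying entered ∨ ¬auth: {st0, st1, st2, st4, st5}.
States satisfying entered: {st0, st2, st4, st5}.
States satisfying A[entered ∨ ¬auth U entered]: {st0, st1, st2, st4, st5}.
States satisfying ¬AG (¬auth → ¬entered) ∧ A[entered ∨ ¬auth U entered]: {st0, st1, st2, st4, st5}.
st0 ∈ Sat(¬AG (¬auth → ¬entered) ∧ A[entered ∨ ¬auth U entered]).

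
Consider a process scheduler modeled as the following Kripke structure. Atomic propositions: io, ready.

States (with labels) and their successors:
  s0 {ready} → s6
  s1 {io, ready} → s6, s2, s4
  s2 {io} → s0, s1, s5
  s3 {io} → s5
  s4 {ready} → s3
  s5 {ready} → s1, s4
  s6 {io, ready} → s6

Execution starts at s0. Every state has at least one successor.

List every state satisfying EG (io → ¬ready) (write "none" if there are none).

States satisfying io → ¬ready: {s0, s2, s3, s4, s5}.
States satisfying EG (io → ¬ready): {s2, s3, s4, s5}.

{s2, s3, s4, s5}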